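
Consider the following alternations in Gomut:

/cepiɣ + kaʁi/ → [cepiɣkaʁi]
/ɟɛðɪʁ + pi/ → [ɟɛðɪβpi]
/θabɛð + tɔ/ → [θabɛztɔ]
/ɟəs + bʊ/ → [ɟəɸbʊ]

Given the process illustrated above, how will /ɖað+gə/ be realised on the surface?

The data show regressive place assimilation: /ʁ/ → [β] before /p/; /ð/ → [z] before /t/; /s/ → [ɸ] before /b/. In each pair only place changes, matching the following consonant, while manner and voice stay constant.
No alternation appears in [cepiɣkaʁi]: there the adjacent consonants already agree in place (/ɣ/ and /k/ are both velar), so this form is consistent with the same rule.
The rule targets /ð/ (voiced dental fricative), which sits before the trigger /g/ (velar).
A voiced velar fricative is [ɣ], so the surface segment is [ɣ].

[ɖaɣgə]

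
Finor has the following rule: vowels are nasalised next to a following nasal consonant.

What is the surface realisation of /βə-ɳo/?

[βə̃ɳo]

/ə/ sits next to the nasal /ɳ/ and is therefore nasalised to [ə̃].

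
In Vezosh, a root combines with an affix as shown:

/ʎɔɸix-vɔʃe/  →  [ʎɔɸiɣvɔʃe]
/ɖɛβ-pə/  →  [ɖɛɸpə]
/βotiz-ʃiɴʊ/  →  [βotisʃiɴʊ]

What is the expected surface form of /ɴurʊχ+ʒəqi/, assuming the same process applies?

[ɴurʊʁʒəqi]

The data show regressive voicing assimilation: /x/ → [ɣ] before /v/; /β/ → [ɸ] before /p/; /z/ → [s] before /ʃ/. In each pair only voicing changes, matching the following consonant, while place and manner stay constant.
/χ/ is a voiceless uvular fricative. The following trigger /ʒ/ is voiced, so /χ/ must become voiced as well.
Changing only its voicing to voiced gives [ʁ] — the voiced uvular fricative.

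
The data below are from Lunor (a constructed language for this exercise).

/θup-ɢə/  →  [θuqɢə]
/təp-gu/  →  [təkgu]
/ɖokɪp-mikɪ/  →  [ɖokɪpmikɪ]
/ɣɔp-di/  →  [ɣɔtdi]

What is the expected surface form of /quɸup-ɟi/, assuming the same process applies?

[quɸucɟi]

The data show regressive place assimilation: /p/ → [q] before /ɢ/; /p/ → [k] before /g/; /p/ → [t] before /d/. In each pair only place changes, matching the following consonant, while manner and voice stay constant.
Nothing changes in [ɖokɪpmikɪ]: there the adjacent consonants already agree in place (/p/ and /m/ are both bilabial), so this form is consistent with the same rule.
/p/ is a voiceless bilabial stop. The following trigger /ɟ/ is palatal, so /p/ must become palatal as well.
The voiceless palatal stop is [c], so /p/ → [c].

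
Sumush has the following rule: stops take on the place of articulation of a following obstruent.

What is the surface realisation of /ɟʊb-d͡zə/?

[ɟʊdd͡zə]

The rule targets /b/ (voiced bilabial stop), which sits before the trigger /d͡z/ (alveolar).
A voiced alveolar stop is [d], so the surface segment is [d].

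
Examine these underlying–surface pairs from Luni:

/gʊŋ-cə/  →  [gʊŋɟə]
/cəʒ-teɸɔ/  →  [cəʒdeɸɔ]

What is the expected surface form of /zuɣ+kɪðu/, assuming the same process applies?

[zuɣgɪðu]

The data show progressive voicing assimilation: /c/ → [ɟ] after /ŋ/; /t/ → [d] after /ʒ/. In each pair only voicing changes, matching the preceding consonant, while place and manner stay constant.
/k/ is a voiceless velar stop. The preceding trigger /ɣ/ is voiced, so /k/ must become voiced as well.
Changing only its voicing to voiced gives [g] — the voiced velar stop.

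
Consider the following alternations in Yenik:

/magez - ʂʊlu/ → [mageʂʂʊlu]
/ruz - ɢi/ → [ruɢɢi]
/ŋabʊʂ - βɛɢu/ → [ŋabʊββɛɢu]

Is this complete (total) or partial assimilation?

The segment that alternates is /z/, which surfaces as [ʂ] when adjacent to /ʂ/.
The output [ʂ] is identical to the trigger /ʂ/ — every feature (place, manner, voicing) has been copied — so this is total assimilation.
The other forms behave the same way: /z/ → [ɢ] before /ɢ/; /ʂ/ → [β] before /β/ — in each case the output is a copy of the following consonant.

total assimilation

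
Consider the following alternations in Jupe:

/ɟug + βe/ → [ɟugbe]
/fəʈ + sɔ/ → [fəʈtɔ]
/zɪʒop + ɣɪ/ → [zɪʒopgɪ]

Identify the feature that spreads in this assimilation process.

The segment that alternates is /β/, which surfaces as [b] when adjacent to /g/.
The change fricative → stop matches the manner of the preceding /g/, identifying this as manner assimilation.
The other alternating forms pattern the same way: /s/ → [t] after /ʈ/ (fricative → stop, matching a stop); /ɣ/ → [g] after /p/ (fricative → stop, matching a stop) — only manner changes, and always toward the preceding segment.

manner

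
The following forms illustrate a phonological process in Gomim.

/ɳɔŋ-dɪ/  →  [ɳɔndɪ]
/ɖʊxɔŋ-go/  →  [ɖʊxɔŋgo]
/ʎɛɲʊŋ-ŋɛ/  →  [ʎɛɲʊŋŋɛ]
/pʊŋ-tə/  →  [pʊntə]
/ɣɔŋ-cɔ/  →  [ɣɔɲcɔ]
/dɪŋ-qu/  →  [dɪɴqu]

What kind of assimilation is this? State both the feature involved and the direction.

Underlying /ŋ/ is realised as [n] next to /d/; /d/ itself does not change.
/ŋ/ is velar while /d/ is alveolar; the output [n] is alveolar, matching the trigger — so the feature that spreads is place.
Manner and voice are unchanged, so the assimilation is partial, not total.
Checking the remaining alternations: /ŋ/ → [n] before /t/ (velar → alveolar, matching alveolar); /ŋ/ → [ɲ] before /c/ (velar → palatal, matching palatal); /ŋ/ → [ɴ] before /q/ (velar → uvular, matching uvular) — only place changes, and always toward the following segment.
No alternation appears in [ɖʊxɔŋgo], [ʎɛɲʊŋŋɛ]: there the adjacent consonants already agree in place (/ŋ/ and /g/ are both velar; /ŋ/ and /ŋ/ are both velar), so these forms are consistent with the same rule.
Since the segment that changes precedes the conditioning segment, the assimilation is regressive.

regressive place assimilation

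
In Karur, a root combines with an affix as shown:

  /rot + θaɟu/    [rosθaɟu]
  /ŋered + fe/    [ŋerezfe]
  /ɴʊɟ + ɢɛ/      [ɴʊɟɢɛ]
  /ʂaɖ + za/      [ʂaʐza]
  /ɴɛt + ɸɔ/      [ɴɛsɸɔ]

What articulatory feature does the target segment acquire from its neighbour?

manner

Underlying /t/ is realised as [s] next to /θ/; /θ/ itself does not change.
The change stop → fricative matches the manner of the following /θ/, identifying this as manner assimilation.
The same holds elsewhere in the data: /d/ → [z] before /f/ (stop → fricative, matching a fricative); /ɖ/ → [ʐ] before /z/ (stop → fricative, matching a fricative); /t/ → [s] before /ɸ/ (stop → fricative, matching a fricative) — only manner changes, and always toward the following segment.
No alternation appears in [ɴʊɟɢɛ]: there the adjacent consonants already agree in manner (/ɟ/ and /ɢ/ are both stops), so this form is consistent with the same rule.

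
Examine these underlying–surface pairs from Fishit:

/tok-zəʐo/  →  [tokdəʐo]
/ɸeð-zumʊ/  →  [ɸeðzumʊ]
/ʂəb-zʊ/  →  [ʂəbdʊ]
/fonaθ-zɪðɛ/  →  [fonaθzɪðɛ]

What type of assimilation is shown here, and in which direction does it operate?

progressive manner assimilation

Comparing underlying and surface forms, /z/ → [d] is the alternation; the neighbouring /k/ is constant.
/z/ is a fricative while /k/ is a stop; the output [d] is a stop, matching the trigger — so the feature that spreads is manner.
Place and voice are unchanged, so the assimilation is partial, not total.
The other alternating form patterns the same way: /z/ → [d] after /b/ (fricative → stop, matching a stop) — only manner changes, and always toward the preceding segment.
No alternation appears in [ɸeðzumʊ], [fonaθzɪðɛ]: there the adjacent consonants already agree in manner (/z/ and /ð/ are both fricatives; /z/ and /θ/ are both fricatives), so these forms are consistent with the same rule.
The trigger is the preceding segment, so the direction is progressive (perseverative).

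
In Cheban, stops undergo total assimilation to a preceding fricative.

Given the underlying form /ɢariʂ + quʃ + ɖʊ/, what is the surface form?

[ɢariʂʂuʃʃʊ]

/q/ is the segment targeted by the rule; it sits immediately after /ʂ/, so it assimilates completely and surfaces as [ʂ].
At the second juncture, /ɖ/ likewise becomes [ʃ] adjacent to /ʃ/.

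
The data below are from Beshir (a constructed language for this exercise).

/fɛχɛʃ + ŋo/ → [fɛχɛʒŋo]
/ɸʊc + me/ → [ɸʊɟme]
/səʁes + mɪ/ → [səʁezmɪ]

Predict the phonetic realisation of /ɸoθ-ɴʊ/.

The data show regressive voicing assimilation: /ʃ/ → [ʒ] before /ŋ/; /c/ → [ɟ] before /m/; /s/ → [z] before /m/. In each pair only voicing changes, matching the following consonant, while place and manner stay constant.
/θ/ is a voiceless dental fricative. The following trigger /ɴ/ is voiced, so /θ/ must become voiced as well.
A voiced dental fricative is [ð], so the surface segment is [ð].

[ɸoðɴʊ]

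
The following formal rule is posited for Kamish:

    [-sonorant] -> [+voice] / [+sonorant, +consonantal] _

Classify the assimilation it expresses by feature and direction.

The target ([-sonorant], obstruents) acquires [+voice] next to a sonorant consonant ([+sonorant, +consonantal]) — it takes on the voicing of its neighbour, so the feature that spreads is voicing.
Since the environment is written before the underscore, the trigger precedes the target; the direction is progressive.

progressive voicing assimilation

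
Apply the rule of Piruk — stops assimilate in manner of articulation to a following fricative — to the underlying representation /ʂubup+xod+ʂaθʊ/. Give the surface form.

The rule targets /p/ (voiceless bilabial stop), which sits before the trigger /x/ (fricative).
Changing only its manner to fricative gives [ɸ] — the voiceless bilabial fricative.
At the second juncture, /d/ likewise becomes [z] adjacent to /ʂ/.

[ʂubuɸxozʂaθʊ]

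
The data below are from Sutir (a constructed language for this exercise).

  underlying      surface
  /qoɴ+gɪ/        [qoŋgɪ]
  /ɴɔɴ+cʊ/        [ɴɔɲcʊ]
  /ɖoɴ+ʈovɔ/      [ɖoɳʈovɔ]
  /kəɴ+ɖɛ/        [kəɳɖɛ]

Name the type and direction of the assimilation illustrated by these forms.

The segment that alternates is /ɴ/, which surfaces as [ŋ] when adjacent to /g/.
The change uvular → velar matches the place of the following /g/, identifying this as place assimilation.
Manner and voice are unchanged, so the assimilation is partial, not total.
The same holds elsewhere in the data: /ɴ/ → [ɲ] before /c/ (uvular → palatal, matching palatal); /ɴ/ → [ɳ] before /ʈ/ (uvular → retroflex, matching retroflex); /ɴ/ → [ɳ] before /ɖ/ (uvular → retroflex, matching retroflex) — only place changes, and always toward the following segment.
Since the segment that changes precedes the conditioning segment, the assimilation is regressive.

regressive place assimilation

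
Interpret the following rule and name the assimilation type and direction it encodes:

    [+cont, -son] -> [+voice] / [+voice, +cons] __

progressive voicing assimilation

The target ([+cont, -son], fricatives) acquires [+voice] next to a voiced consonant ([+voice, +cons]) — it takes on the voicing of its neighbour, so the feature that spreads is voicing.
Since the environment is written before the underscore, the trigger precedes the target; the direction is progressive.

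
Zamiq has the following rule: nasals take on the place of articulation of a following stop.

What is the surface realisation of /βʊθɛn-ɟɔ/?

[βʊθɛɲɟɔ]

The rule targets /n/ (voiced alveolar nasal), which sits before the trigger /ɟ/ (palatal).
The voiced palatal nasal is [ɲ], so /n/ → [ɲ].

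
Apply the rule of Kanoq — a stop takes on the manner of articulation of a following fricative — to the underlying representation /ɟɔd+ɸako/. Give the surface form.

The rule targets /d/ (voiced alveolar stop), which sits before the trigger /ɸ/ (fricative).
The voiced alveolar fricative is [z], so /d/ → [z].

[ɟɔzɸako]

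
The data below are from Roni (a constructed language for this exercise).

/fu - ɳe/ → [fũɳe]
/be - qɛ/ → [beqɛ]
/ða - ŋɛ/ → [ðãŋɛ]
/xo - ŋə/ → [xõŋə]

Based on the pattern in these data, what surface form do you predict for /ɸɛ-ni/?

[ɸɛ̃ni]

The data show regressive nasality assimilation (vowel nasalisation): /u/ → [ũ] before /ɳ/; /a/ → [ã] before /ŋ/; /o/ → [õ] before /ŋ/ — a vowel is nasalised by an immediately following nasal consonant.
No change occurs in [beqɛ] because the vowel at the boundary is adjacent to an oral consonant, not a nasal (/e/ next to /q/).
/ɛ/ sits next to the nasal /n/ and is therefore nasalised to [ɛ̃].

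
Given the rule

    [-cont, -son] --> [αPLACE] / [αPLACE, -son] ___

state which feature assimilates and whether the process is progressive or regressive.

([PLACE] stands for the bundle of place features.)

The shared variable α links the value of the place features (abbreviated [PLACE]) on the target to the same value on the neighbouring segment, so place is the feature that assimilates.
The conditioning segment sits to the left of the focus bar, meaning the trigger precedes the segment that changes — progressive assimilation.

progressive place assimilation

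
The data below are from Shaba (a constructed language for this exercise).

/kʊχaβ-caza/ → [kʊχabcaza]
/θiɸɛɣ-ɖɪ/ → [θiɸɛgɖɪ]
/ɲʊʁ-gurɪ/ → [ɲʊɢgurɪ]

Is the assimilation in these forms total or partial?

partial assimilation

The segment that alternates is /β/, which surfaces as [b] when adjacent to /c/.
The change fricative → stop matches the manner of the following /c/, identifying this as manner assimilation.
Place and voice are unchanged, so the assimilation is partial, not total.
The same holds elsewhere in the data: /ɣ/ → [g] before /ɖ/ (fricative → stop, matching a stop); /ʁ/ → [ɢ] before /g/ (fricative → stop, matching a stop) — only manner changes, and always toward the following segment.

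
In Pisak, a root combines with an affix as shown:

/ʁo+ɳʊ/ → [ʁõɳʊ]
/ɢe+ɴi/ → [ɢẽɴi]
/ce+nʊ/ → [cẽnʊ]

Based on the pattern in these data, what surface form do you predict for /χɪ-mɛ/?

The data show regressive nasality assimilation (vowel nasalisation): /o/ → [õ] before /ɳ/; /e/ → [ẽ] before /ɴ/; /e/ → [ẽ] before /n/ — a vowel is nasalised by an immediately following nasal consonant.
The vowel /ɪ/ is adjacent to the following nasal /m/, so it acquires [+nasal] and surfaces as [ɪ̃].

[χɪ̃mɛ]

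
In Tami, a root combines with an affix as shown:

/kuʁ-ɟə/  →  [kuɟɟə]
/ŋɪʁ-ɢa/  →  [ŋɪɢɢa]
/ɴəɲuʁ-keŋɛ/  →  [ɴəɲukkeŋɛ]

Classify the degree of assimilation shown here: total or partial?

Comparing underlying and surface forms, /ʁ/ → [ɟ] is the alternation; the neighbouring /ɟ/ is constant.
The output [ɟ] is identical to the trigger /ɟ/ — every feature (place, manner, voicing) has been copied — so this is total assimilation.
The other forms behave the same way: /ʁ/ → [ɢ] before /ɢ/; /ʁ/ → [k] before /k/ — in each case the output is a copy of the following consonant.

total assimilation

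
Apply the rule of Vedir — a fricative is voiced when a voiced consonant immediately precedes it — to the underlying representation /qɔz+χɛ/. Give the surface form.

/χ/ is a voiceless uvular fricative. The preceding trigger /z/ is voiced, so /χ/ must become voiced as well.
The voiced uvular fricative is [ʁ], so /χ/ → [ʁ].

[qɔzʁɛ]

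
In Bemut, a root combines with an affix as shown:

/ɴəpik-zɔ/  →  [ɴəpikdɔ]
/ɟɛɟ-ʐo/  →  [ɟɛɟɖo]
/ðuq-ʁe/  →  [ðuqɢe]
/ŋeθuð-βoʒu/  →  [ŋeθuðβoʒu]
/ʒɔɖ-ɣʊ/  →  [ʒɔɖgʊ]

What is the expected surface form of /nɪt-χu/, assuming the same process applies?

[nɪtqu]

The data show progressive manner assimilation: /z/ → [d] after /k/; /ʐ/ → [ɖ] after /ɟ/; /ʁ/ → [ɢ] after /q/; /ɣ/ → [g] after /ɖ/. In each pair only manner changes, matching the preceding consonant, while place and voice stay constant.
Nothing changes in [ŋeθuðβoʒu]: there the adjacent consonants already agree in manner (/β/ and /ð/ are both fricatives), so this form is consistent with the same rule.
/χ/ is a voiceless uvular fricative. The preceding trigger /t/ is a stop, so /χ/ must become a stop as well.
The voiceless uvular stop is [q], so /χ/ → [q].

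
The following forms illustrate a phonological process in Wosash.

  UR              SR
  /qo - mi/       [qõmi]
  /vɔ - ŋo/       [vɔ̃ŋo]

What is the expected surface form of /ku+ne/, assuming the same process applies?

The data show regressive nasality assimilation (vowel nasalisation): /o/ → [õ] before /m/; /ɔ/ → [ɔ̃] before /ŋ/ — a vowel is nasalised by an immediately following nasal consonant.
/u/ sits next to the nasal /n/ and is therefore nasalised to [ũ].

[kũne]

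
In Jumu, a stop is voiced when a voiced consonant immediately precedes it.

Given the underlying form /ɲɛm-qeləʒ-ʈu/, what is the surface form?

[ɲɛmɢeləʒɖu]

The rule targets /q/ (voiceless uvular stop), which sits after the trigger /m/ (voiced).
The voiced uvular stop is [ɢ], so /q/ → [ɢ].
At the second juncture, /ʈ/ likewise becomes [ɖ] adjacent to /ʒ/.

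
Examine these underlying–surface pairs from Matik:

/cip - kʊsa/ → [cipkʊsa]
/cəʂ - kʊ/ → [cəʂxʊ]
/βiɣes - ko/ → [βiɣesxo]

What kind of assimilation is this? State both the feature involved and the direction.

progressive manner assimilation

Underlying /k/ is realised as [x] next to /ʂ/; /ʂ/ itself does not change.
/k/ is a stop while /ʂ/ is a fricative; the output [x] is a fricative, matching the trigger — so the feature that spreads is manner.
Place and voice are unchanged, so the assimilation is partial, not total.
The same holds elsewhere in the data: /k/ → [x] after /s/ (stop → fricative, matching a fricative) — only manner changes, and always toward the preceding segment.
Nothing changes in [cipkʊsa]: there the adjacent consonants already agree in manner (/k/ and /p/ are both stops), so this form is consistent with the same rule.
Since the segment that changes follows the conditioning segment, the assimilation is progressive.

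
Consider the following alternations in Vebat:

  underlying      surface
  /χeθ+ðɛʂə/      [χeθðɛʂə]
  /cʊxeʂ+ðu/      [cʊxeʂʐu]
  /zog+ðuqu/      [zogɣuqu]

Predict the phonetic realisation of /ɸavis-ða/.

The data show progressive place assimilation: /ð/ → [ʐ] after /ʂ/; /ð/ → [ɣ] after /g/. In each pair only place changes, matching the preceding consonant, while manner and voice stay constant.
No alternation appears in [χeθðɛʂə]: there the adjacent consonants already agree in place (/ð/ and /θ/ are both dental), so this form is consistent with the same rule.
/ð/ is a voiced dental fricative. The preceding trigger /s/ is alveolar, so /ð/ must become alveolar as well.
Changing only its place to alveolar gives [z] — the voiced alveolar fricative.

[ɸavisza]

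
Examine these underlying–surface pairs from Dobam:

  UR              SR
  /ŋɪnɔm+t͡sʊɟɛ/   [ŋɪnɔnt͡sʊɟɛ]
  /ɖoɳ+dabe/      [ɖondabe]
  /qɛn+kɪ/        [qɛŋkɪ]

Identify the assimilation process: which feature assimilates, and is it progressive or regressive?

Underlying /m/ is realised as [n] next to /t͡s/; /t͡s/ itself does not change.
The change bilabial → alveolar matches the place of the following /t͡s/, identifying this as place assimilation.
Manner and voice are unchanged, so the assimilation is partial, not total.
Checking the remaining alternations: /ɳ/ → [n] before /d/ (retroflex → alveolar, matching alveolar); /n/ → [ŋ] before /k/ (alveolar → velar, matching velar) — only place changes, and always toward the following segment.
The trigger is the following segment, so the direction is regressive (anticipatory).

regressive place assimilation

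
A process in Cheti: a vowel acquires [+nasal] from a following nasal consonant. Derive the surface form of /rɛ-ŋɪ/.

/ɛ/ sits next to the nasal /ŋ/ and is therefore nasalised to [ɛ̃].

[rɛ̃ŋɪ]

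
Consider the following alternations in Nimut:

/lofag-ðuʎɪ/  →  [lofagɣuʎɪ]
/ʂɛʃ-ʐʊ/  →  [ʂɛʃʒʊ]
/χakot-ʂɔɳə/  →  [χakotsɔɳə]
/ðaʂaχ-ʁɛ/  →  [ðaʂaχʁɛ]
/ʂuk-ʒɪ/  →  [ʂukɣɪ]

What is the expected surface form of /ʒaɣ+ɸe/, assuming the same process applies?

The data show progressive place assimilation: /ð/ → [ɣ] after /g/; /ʐ/ → [ʒ] after /ʃ/; /ʂ/ → [s] after /t/; /ʒ/ → [ɣ] after /k/. In each pair only place changes, matching the preceding consonant, while manner and voice stay constant.
No alternation appears in [ðaʂaχʁɛ]: there the adjacent consonants already agree in place (/ʁ/ and /χ/ are both uvular), so this form is consistent with the same rule.
/ɸ/ is a voiceless bilabial fricative. The preceding trigger /ɣ/ is velar, so /ɸ/ must become velar as well.
A voiceless velar fricative is [x], so the surface segment is [x].

[ʒaɣxe]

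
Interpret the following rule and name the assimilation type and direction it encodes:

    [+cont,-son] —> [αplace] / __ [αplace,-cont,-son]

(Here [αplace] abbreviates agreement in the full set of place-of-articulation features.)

The rule copies the place features (abbreviated [place]) from the environment onto the target, so the assimilating feature is place.
The conditioning segment sits to the right of the focus bar, meaning the trigger follows the segment that changes — regressive assimilation.

regressive place assimilation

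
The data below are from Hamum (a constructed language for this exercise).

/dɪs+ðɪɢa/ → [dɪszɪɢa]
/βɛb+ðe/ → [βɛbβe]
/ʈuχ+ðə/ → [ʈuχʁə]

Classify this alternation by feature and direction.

Underlying /ð/ is realised as [z] next to /s/; /s/ itself does not change.
The change dental → alveolar matches the place of the preceding /s/, identifying this as place assimilation.
Manner and voice are unchanged, so the assimilation is partial, not total.
The other alternating forms pattern the same way: /ð/ → [β] after /b/ (dental → bilabial, matching bilabial); /ð/ → [ʁ] after /χ/ (dental → uvular, matching uvular) — only place changes, and always toward the preceding segment.
The trigger is the preceding segment, so the direction is progressive (perseverative).

progressive place assimilation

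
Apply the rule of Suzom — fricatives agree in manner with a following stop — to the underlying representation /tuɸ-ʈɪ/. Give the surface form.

[tupʈɪ]

/ɸ/ is a voiceless bilabial fricative. The following trigger /ʈ/ is a stop, so /ɸ/ must become a stop as well.
Changing only its manner to stop gives [p] — the voiceless bilabial stop.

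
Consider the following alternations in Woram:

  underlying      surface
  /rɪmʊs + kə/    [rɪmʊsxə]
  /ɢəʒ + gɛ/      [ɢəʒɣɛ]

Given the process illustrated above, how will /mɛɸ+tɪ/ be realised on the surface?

The data show progressive manner assimilation: /k/ → [x] after /s/; /g/ → [ɣ] after /ʒ/. In each pair only manner changes, matching the preceding consonant, while place and voice stay constant.
The rule targets /t/ (voiceless alveolar stop), which sits after the trigger /ɸ/ (fricative).
The voiceless alveolar fricative is [s], so /t/ → [s].

[mɛɸsɪ]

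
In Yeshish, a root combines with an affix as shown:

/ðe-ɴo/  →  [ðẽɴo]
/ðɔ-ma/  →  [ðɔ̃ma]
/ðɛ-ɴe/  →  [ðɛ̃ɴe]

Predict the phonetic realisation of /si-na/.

[sĩna]

The data show regressive nasality assimilation (vowel nasalisation): /e/ → [ẽ] before /ɴ/; /ɔ/ → [ɔ̃] before /m/; /ɛ/ → [ɛ̃] before /ɴ/ — a vowel is nasalised by an immediately following nasal consonant.
/i/ sits next to the nasal /n/ and is therefore nasalised to [ĩ].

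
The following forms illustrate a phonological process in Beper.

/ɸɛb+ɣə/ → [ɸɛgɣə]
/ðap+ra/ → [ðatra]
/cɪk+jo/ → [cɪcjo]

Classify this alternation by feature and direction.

The segment that alternates is /b/, which surfaces as [g] when adjacent to /ɣ/.
/b/ is bilabial while /ɣ/ is velar; the output [g] is velar, matching the trigger — so the feature that spreads is place.
Manner and voice are unchanged, so the assimilation is partial, not total.
The same holds elsewhere in the data: /p/ → [t] before /r/ (bilabial → alveolar, matching alveolar); /k/ → [c] before /j/ (velar → palatal, matching palatal) — only place changes, and always toward the following segment.
Since the segment that changes precedes the conditioning segment, the assimilation is regressive.

regressive place assimilation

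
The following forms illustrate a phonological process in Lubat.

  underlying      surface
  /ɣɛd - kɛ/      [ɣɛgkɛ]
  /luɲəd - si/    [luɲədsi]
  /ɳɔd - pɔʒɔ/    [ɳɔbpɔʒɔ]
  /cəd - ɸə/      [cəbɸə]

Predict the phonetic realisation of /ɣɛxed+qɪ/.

The data show regressive place assimilation: /d/ → [g] before /k/; /d/ → [b] before /p/; /d/ → [b] before /ɸ/. In each pair only place changes, matching the following consonant, while manner and voice stay constant.
Nothing changes in [luɲədsi]: there the adjacent consonants already agree in place (/d/ and /s/ are both alveolar), so this form is consistent with the same rule.
The rule targets /d/ (voiced alveolar stop), which sits before the trigger /q/ (uvular).
A voiced uvular stop is [ɢ], so the surface segment is [ɢ].

[ɣɛxeɢqɪ]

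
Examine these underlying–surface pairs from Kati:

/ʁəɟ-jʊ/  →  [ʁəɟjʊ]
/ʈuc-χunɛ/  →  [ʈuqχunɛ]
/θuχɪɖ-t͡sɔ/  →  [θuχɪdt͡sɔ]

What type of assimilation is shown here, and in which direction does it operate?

regressive place assimilation

Underlying /c/ is realised as [q] next to /χ/; /χ/ itself does not change.
/c/ is palatal while /χ/ is uvular; the output [q] is uvular, matching the trigger — so the feature that spreads is place.
Manner and voice are unchanged, so the assimilation is partial, not total.
The same holds elsewhere in the data: /ɖ/ → [d] before /t͡s/ (retroflex → alveolar, matching alveolar) — only place changes, and always toward the following segment.
No alternation appears in [ʁəɟjʊ]: there the adjacent consonants already agree in place (/ɟ/ and /j/ are both palatal), so this form is consistent with the same rule.
The trigger is the following segment, so the direction is regressive (anticipatory).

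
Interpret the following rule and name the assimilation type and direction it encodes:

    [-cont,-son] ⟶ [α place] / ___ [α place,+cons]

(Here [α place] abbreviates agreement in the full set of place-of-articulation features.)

The shared variable α links the value of the place features (abbreviated [place]) on the target to the same value on the neighbouring segment, so place is the feature that assimilates.
The conditioning segment sits to the right of the focus bar, meaning the trigger follows the segment that changes — regressive assimilation.

regressive place assimilation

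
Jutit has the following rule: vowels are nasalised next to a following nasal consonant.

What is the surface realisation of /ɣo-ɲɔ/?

[ɣõɲɔ]

/o/ sits next to the nasal /ɲ/ and is therefore nasalised to [õ].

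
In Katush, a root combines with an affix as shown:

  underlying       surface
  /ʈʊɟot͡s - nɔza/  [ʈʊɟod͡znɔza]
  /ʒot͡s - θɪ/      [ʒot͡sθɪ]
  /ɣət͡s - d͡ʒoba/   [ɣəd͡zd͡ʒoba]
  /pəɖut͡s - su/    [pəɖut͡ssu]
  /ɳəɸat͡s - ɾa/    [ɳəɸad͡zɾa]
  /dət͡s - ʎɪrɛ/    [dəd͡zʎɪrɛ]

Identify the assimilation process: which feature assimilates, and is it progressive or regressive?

The segment that alternates is /t͡s/, which surfaces as [d͡z] when adjacent to /n/.
/t͡s/ is voiceless while /n/ is voiced; the output [d͡z] is voiced, matching the trigger — so the feature that spreads is voicing.
Place and manner are unchanged, so the assimilation is partial, not total.
The other alternating forms pattern the same way: /t͡s/ → [d͡z] before /d͡ʒ/ (voiceless → voiced, matching voiced); /t͡s/ → [d͡z] before /ɾ/ (voiceless → voiced, matching voiced); /t͡s/ → [d͡z] before /ʎ/ (voiceless → voiced, matching voiced) — only voicing changes, and always toward the following segment.
Nothing changes in [ʒot͡sθɪ], [pəɖut͡ssu]: there the adjacent consonants already agree in voicing (/t͡s/ and /θ/ are both voiceless; /t͡s/ and /s/ are both voiceless), so these forms are consistent with the same rule.
Since the segment that changes precedes the conditioning segment, the assimilation is regressive.

regressive voicing assimilation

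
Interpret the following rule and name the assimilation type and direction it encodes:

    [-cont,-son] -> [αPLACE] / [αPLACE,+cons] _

progressive place assimilation

The rule copies the place features (abbreviated [PLACE]) from the environment onto the target, so the assimilating feature is place.
Since the environment is written before the underscore, the trigger precedes the target; the direction is progressive.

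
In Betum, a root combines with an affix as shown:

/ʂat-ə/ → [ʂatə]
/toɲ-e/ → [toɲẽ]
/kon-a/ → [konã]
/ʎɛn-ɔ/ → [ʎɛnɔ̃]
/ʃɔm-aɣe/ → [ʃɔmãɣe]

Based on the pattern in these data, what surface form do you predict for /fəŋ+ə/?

[fəŋə̃]

The data show progressive nasality assimilation (vowel nasalisation): /e/ → [ẽ] after /ɲ/; /a/ → [ã] after /n/; /ɔ/ → [ɔ̃] after /n/; /a/ → [ã] after /m/ — a vowel is nasalised by an immediately preceding nasal consonant.
No change occurs in [ʂatə] because the vowel at the boundary is adjacent to an oral consonant, not a nasal (/ə/ next to /t/).
/ə/ sits next to the nasal /ŋ/ and is therefore nasalised to [ə̃].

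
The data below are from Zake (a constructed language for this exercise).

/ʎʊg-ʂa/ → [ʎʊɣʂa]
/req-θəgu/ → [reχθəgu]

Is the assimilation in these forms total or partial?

The segment that alternates is /g/, which surfaces as [ɣ] when adjacent to /ʂ/.
/g/ is a stop while /ʂ/ is a fricative; the output [ɣ] is a fricative, matching the trigger — so the feature that spreads is manner.
Place and voice are unchanged, so the assimilation is partial, not total.
Checking the remaining alternation: /q/ → [χ] before /θ/ (stop → fricative, matching a fricative) — only manner changes, and always toward the following segment.

partial assimilation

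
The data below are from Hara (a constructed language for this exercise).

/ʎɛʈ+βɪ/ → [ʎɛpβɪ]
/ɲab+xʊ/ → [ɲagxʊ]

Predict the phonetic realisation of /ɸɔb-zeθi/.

The data show regressive place assimilation: /ʈ/ → [p] before /β/; /b/ → [g] before /x/. In each pair only place changes, matching the following consonant, while manner and voice stay constant.
/b/ is a voiced bilabial stop. The following trigger /z/ is alveolar, so /b/ must become alveolar as well.
A voiced alveolar stop is [d], so the surface segment is [d].

[ɸɔdzeθi]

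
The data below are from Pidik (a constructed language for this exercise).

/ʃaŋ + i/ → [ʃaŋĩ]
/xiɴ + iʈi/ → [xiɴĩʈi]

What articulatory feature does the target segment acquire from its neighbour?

nasality

The vowel /i/ surfaces as nasalised [ĩ] next to the preceding nasal /ŋ/ — it has acquired the [+nasal] feature of its neighbour.
The other form shows the same pattern: /i/ → [ĩ] after /ɴ/ — each time a vowel is nasalised next to a preceding nasal.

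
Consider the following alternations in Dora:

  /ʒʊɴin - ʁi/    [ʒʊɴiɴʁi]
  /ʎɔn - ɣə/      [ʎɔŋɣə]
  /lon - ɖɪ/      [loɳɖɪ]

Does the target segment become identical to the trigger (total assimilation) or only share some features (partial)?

Underlying /n/ is realised as [ɴ] next to /ʁ/; /ʁ/ itself does not change.
The change alveolar → uvular matches the place of the following /ʁ/, identifying this as place assimilation.
Manner and voice are unchanged, so the assimilation is partial, not total.
The same holds elsewhere in the data: /n/ → [ŋ] before /ɣ/ (alveolar → velar, matching velar); /n/ → [ɳ] before /ɖ/ (alveolar → retroflex, matching retroflex) — only place changes, and always toward the following segment.

partial assimilation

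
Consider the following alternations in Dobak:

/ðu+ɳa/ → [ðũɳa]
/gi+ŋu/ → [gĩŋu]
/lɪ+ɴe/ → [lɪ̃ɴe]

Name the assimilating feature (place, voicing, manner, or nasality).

The vowel /u/ surfaces as nasalised [ũ] next to the following nasal /ɳ/ — it has acquired the [+nasal] feature of its neighbour.
Likewise in the remaining data: /i/ → [ĩ] before /ŋ/; /ɪ/ → [ɪ̃] before /ɴ/ — each time a vowel is nasalised next to a following nasal.

nasality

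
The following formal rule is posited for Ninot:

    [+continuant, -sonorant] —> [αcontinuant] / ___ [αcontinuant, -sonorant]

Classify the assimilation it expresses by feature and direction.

regressive manner assimilation

The shared variable α links the value of [continuant] on the target to that of the neighbouring obstruent. [continuant] distinguishes stops from fricatives — a manner-of-articulation feature — so this is manner assimilation.
The conditioning segment sits to the right of the focus bar, meaning the trigger follows the segment that changes — regressive assimilation.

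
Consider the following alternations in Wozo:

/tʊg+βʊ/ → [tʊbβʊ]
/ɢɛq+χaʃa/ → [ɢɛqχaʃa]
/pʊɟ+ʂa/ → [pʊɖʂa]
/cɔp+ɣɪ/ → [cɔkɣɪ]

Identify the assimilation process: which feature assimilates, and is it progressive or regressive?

Comparing underlying and surface forms, /g/ → [b] is the alternation; the neighbouring /β/ is constant.
/g/ is velar while /β/ is bilabial; the output [b] is bilabial, matching the trigger — so the feature that spreads is place.
Manner and voice are unchanged, so the assimilation is partial, not total.
The other alternating forms pattern the same way: /ɟ/ → [ɖ] before /ʂ/ (palatal → retroflex, matching retroflex); /p/ → [k] before /ɣ/ (bilabial → velar, matching velar) — only place changes, and always toward the following segment.
No alternation appears in [ɢɛqχaʃa]: there the adjacent consonants already agree in place (/q/ and /χ/ are both uvular), so this form is consistent with the same rule.
Since the segment that changes precedes the conditioning segment, the assimilation is regressive.

regressive place assimilation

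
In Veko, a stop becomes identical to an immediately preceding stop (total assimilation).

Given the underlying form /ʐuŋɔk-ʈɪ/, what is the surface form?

[ʐuŋɔkkɪ]

/ʈ/ is the segment targeted by the rule; it sits immediately after /k/, so it assimilates completely and surfaces as [k].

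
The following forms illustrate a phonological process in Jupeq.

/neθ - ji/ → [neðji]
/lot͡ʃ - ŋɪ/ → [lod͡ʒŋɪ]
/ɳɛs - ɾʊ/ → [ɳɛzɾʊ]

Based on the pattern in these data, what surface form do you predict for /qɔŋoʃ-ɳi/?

[qɔŋoʒɳi]

The data show regressive voicing assimilation: /θ/ → [ð] before /j/; /t͡ʃ/ → [d͡ʒ] before /ŋ/; /s/ → [z] before /ɾ/. In each pair only voicing changes, matching the following consonant, while place and manner stay constant.
/ʃ/ is a voiceless postalveolar fricative. The following trigger /ɳ/ is voiced, so /ʃ/ must become voiced as well.
Changing only its voicing to voiced gives [ʒ] — the voiced postalveolar fricative.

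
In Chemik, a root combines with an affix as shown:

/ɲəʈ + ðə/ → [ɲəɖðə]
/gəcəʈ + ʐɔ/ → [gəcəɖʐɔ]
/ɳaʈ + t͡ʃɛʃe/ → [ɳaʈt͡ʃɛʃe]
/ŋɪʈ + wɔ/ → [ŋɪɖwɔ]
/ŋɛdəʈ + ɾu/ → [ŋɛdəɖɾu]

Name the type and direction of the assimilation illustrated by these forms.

The segment that alternates is /ʈ/, which surfaces as [ɖ] when adjacent to /ð/.
/ʈ/ is voiceless while /ð/ is voiced; the output [ɖ] is voiced, matching the trigger — so the feature that spreads is voicing.
Place and manner are unchanged, so the assimilation is partial, not total.
The same holds elsewhere in the data: /ʈ/ → [ɖ] before /ʐ/ (voiceless → voiced, matching voiced); /ʈ/ → [ɖ] before /w/ (voiceless → voiced, matching voiced); /ʈ/ → [ɖ] before /ɾ/ (voiceless → voiced, matching voiced) — only voicing changes, and always toward the following segment.
No alternation appears in [ɳaʈt͡ʃɛʃe]: there the adjacent consonants already agree in voicing (/ʈ/ and /t͡ʃ/ are both voiceless), so this form is consistent with the same rule.
The trigger is the following segment, so the direction is regressive (anticipatory).

regressive voicing assimilation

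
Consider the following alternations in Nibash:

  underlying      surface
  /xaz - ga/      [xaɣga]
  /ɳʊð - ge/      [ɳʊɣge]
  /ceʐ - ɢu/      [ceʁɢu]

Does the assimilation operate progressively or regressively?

Underlying /z/ is realised as [ɣ] next to /g/; /g/ itself does not change.
/z/ is alveolar while /g/ is velar; the output [ɣ] is velar, matching the trigger — so the feature that spreads is place.
Checking the remaining alternations: /ð/ → [ɣ] before /g/ (dental → velar, matching velar); /ʐ/ → [ʁ] before /ɢ/ (retroflex → uvular, matching uvular) — only place changes, and always toward the following segment.
Since the segment that changes precedes the conditioning segment, the assimilation is regressive.

regressive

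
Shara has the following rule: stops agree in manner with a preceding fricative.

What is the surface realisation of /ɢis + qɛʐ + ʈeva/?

[ɢisχɛʐʂeva]

/q/ is a voiceless uvular stop. The preceding trigger /s/ is a fricative, so /q/ must become a fricative as well.
Changing only its manner to fricative gives [χ] — the voiceless uvular fricative.
The same rule applies at the second boundary: /ʈ/ → [ʂ] next to /ʐ/.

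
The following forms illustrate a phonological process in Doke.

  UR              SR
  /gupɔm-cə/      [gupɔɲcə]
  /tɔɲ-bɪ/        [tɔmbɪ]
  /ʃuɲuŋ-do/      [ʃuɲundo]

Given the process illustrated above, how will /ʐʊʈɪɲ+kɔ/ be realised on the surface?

The data show regressive place assimilation: /m/ → [ɲ] before /c/; /ɲ/ → [m] before /b/; /ŋ/ → [n] before /d/. In each pair only place changes, matching the following consonant, while manner and voice stay constant.
The rule targets /ɲ/ (voiced palatal nasal), which sits before the trigger /k/ (velar).
A voiced velar nasal is [ŋ], so the surface segment is [ŋ].

[ʐʊʈɪŋkɔ]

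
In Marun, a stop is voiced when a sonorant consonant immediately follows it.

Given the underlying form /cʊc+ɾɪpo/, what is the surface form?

[cʊɟɾɪpo]

The rule targets /c/ (voiceless palatal stop), which sits before the trigger /ɾ/ (voiced).
The voiced palatal stop is [ɟ], so /c/ → [ɟ].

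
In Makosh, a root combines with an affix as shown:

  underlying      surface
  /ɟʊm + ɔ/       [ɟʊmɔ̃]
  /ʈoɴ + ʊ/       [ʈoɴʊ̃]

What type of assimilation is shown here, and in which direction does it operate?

The vowel /ɔ/ surfaces as nasalised [ɔ̃] next to the preceding nasal /m/ — it has acquired the [+nasal] feature of its neighbour.
The other form shows the same pattern: /ʊ/ → [ʊ̃] after /ɴ/ — each time a vowel is nasalised next to a preceding nasal.
Because the conditioning nasal is to the left of the vowel that changes, the process is progressive (perseverative).

progressive nasality assimilation (vowel nasalisation)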